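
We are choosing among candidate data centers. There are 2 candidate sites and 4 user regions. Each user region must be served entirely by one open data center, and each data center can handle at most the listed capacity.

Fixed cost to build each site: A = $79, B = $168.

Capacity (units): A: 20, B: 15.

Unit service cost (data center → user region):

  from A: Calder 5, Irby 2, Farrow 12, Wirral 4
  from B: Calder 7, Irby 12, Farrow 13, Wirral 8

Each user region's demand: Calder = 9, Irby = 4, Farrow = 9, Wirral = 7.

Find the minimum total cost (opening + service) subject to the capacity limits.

Minimum total cost: 445

Open {A, B}: Calder→A 5·9=45, Irby→A 2·4=8, Farrow→B 13·9=117, Wirral→A 4·7=28.
Loads: A carries 20/20, B carries 9/15. Service 198; fixed 247; total 445.
Next best feasible plan costs 454.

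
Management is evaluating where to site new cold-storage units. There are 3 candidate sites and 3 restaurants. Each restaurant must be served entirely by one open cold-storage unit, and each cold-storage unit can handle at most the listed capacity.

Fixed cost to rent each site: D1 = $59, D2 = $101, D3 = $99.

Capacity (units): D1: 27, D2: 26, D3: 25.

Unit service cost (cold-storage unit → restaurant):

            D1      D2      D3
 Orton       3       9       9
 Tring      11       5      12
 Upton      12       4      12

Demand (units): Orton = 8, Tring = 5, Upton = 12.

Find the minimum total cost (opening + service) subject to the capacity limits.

Open {D2}: Orton→D2 9·8=72, Tring→D2 5·5=25, Upton→D2 4·12=48.
Loads: D2 carries 25/26. Service 145; fixed 101; total 246.
Next best feasible plan costs 257.

Minimum total cost: 246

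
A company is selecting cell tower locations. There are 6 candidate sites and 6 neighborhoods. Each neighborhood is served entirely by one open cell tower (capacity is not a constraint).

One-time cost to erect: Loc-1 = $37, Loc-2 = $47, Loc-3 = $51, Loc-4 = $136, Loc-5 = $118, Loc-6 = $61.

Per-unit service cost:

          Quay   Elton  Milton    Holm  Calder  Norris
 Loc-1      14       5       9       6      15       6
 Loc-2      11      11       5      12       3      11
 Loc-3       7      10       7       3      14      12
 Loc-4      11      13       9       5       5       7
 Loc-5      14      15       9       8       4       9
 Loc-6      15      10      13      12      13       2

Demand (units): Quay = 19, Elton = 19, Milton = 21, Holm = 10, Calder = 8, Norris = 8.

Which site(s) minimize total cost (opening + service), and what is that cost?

For any fixed open set, each neighborhood goes to its cheapest open site; total = fixed + service.
{Loc-1, Loc-2, Loc-3}: Quay→Loc-3 7·19=133, Elton→Loc-1 5·19=95, Milton→Loc-2 5·21=105, Holm→Loc-3 3·10=30, Calder→Loc-2 3·8=24, Norris→Loc-1 6·8=48. Service 435; fixed 135; total 570.
{Loc-1, Loc-2, Loc-3, Loc-6}: Quay→Loc-3 7·19=133, Elton→Loc-1 5·19=95, Milton→Loc-2 5·21=105, Holm→Loc-3 3·10=30, Calder→Loc-2 3·8=24, Norris→Loc-6 2·8=16. Service 403; fixed 196; total 599.
{Loc-1, Loc-2}: service 541 + fixed 84 = 625
{Loc-1, Loc-2, Loc-3, Loc-4, Loc-5, Loc-6}: service 403 + fixed 450 = 853
No other subset beats 570.

Open Loc-1, Loc-2 and Loc-3; minimum total cost 570.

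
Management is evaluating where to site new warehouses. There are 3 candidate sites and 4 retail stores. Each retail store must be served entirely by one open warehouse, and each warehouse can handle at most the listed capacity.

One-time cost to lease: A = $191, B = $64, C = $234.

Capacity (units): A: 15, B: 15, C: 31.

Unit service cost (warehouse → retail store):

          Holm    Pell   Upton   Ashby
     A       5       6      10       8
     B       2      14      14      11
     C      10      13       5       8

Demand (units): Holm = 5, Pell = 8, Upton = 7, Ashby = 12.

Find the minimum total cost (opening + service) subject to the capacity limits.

Minimum total cost: 543

Open {B, C}: Holm→B 2·5=10, Pell→C 13·8=104, Upton→C 5·7=35, Ashby→C 8·12=96.
Loads: B carries 5/15, C carries 27/31. Service 245; fixed 298; total 543.
Next best feasible plan costs 551.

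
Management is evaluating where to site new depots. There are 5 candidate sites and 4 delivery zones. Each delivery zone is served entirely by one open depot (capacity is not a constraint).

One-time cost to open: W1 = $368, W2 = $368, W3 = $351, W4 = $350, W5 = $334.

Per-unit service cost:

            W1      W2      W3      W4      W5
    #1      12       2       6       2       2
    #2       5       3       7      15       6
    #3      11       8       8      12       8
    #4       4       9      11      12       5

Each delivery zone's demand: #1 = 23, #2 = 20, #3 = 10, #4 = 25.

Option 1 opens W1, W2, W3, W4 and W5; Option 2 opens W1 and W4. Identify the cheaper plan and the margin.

Option 1: {W1, W2, W3, W4, W5}: #1→W2 2·23=46, #2→W2 3·20=60, #3→W2 8·10=80, #4→W1 4·25=100. Service 286; fixed 1771; total 2057.
Option 2: {W1, W4}: #1→W4 2·23=46, #2→W1 5·20=100, #3→W1 11·10=110, #4→W1 4·25=100. Service 356; fixed 718; total 1074.
Difference: |2057 − 1074| = 983.

Option 2 is cheaper by 983.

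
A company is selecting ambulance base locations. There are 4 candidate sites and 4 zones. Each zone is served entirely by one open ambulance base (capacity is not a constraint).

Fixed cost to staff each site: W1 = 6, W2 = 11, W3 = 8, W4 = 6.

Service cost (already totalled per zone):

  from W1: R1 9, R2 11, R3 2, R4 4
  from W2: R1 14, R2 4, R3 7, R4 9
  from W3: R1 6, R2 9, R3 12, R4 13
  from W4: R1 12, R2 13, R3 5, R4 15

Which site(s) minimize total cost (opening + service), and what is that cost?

Open W1 only; minimum total cost 32.

For any fixed open set, each zone goes to its cheapest open site; total = fixed + service.
{W1}: R1→W1 9, R2→W1 11, R3→W1 2, R4→W1 4. Service 26; fixed 6; total 32.
{W1, W3}: R1→W3 6, R2→W3 9, R3→W1 2, R4→W1 4. Service 21; fixed 14; total 35.
{W1, W2}: R1→W1 9, R2→W2 4, R3→W1 2, R4→W1 4. Service 19; fixed 17; total 36.
{W1, W2, W3, W4}: R1→W3 6, R2→W2 4, R3→W1 2, R4→W1 4. Service 16; fixed 31; total 47.
(All 15 nonempty subsets were checked; W1 only is lowest.)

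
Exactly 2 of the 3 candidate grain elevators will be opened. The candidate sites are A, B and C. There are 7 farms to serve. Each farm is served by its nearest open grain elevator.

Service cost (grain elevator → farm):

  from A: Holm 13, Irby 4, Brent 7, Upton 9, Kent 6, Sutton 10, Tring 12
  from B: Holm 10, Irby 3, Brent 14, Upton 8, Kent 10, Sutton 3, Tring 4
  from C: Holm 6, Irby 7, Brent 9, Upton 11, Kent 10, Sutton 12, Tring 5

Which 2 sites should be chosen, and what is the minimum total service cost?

With exactly 2 open, each farm uses its cheapest among the chosen.
{A, B}: Holm→B 10, Irby→B 3, Brent→A 7, Upton→B 8, Kent→A 6, Sutton→B 3, Tring→B 4. Service cost 41.
{B, C}: service cost 43
{A, C}: service cost 47
Among all 3 size-2 choices, {A, B} is lowest.

Choose A and B; total service cost 41.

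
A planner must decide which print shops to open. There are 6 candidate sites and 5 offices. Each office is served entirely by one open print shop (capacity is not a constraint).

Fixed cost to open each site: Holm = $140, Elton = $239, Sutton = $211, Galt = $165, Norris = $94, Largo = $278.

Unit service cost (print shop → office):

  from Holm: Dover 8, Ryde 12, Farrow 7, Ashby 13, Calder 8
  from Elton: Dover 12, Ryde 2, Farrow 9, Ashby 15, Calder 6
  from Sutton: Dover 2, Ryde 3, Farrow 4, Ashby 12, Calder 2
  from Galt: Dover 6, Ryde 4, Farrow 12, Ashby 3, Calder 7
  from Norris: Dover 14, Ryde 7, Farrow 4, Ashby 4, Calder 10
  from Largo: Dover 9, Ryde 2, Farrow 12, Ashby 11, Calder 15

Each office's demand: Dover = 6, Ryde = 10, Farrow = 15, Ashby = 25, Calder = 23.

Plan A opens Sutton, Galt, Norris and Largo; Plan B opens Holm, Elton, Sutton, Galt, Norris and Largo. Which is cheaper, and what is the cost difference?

Plan A is cheaper by 379.

Plan A: {Sutton, Galt, Norris, Largo}: Dover→Sutton 2·6=12, Ryde→Largo 2·10=20, Farrow→Sutton 4·15=60, Ashby→Galt 3·25=75, Calder→Sutton 2·23=46. Service 213; fixed 748; total 961.
Plan B: {Holm, Elton, Sutton, Galt, Norris, Largo}: Dover→Sutton 2·6=12, Ryde→Elton 2·10=20, Farrow→Sutton 4·15=60, Ashby→Galt 3·25=75, Calder→Sutton 2·23=46. Service 213; fixed 1127; total 1340.
Difference: |961 − 1340| = 379.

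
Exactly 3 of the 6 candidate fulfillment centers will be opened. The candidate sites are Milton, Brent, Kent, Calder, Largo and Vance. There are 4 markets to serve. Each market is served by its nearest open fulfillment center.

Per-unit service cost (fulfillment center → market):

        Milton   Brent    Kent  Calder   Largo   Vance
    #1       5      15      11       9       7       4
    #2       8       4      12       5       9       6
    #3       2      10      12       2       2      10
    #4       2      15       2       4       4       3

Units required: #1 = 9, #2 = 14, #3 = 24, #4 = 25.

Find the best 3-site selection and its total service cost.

With exactly 3 open, each market uses its cheapest among the chosen.
{Milton, Brent, Vance}: #1→Vance 4·9=36, #2→Brent 4·14=56, #3→Milton 2·24=48, #4→Milton 2·25=50. Service cost 190.
{Milton, Brent, Kent}: service cost 199
{Milton, Brent, Calder}: service cost 199
Among all 20 size-3 choices, {Milton, Brent, Vance} is lowest.

Choose Milton, Brent and Vance; total service cost 190.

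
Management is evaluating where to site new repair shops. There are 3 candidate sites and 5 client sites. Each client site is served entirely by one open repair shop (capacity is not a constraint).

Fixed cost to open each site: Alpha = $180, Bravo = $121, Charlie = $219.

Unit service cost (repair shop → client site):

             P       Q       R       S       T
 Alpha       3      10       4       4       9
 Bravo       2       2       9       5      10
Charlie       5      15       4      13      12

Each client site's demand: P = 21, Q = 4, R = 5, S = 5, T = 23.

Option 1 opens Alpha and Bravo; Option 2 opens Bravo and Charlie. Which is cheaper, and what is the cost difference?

Option 1 is cheaper by 67.

Option 1: {Alpha, Bravo}: P→Bravo 2·21=42, Q→Bravo 2·4=8, R→Alpha 4·5=20, S→Alpha 4·5=20, T→Alpha 9·23=207. Service 297; fixed 301; total 598.
Option 2: {Bravo, Charlie}: P→Bravo 2·21=42, Q→Bravo 2·4=8, R→Charlie 4·5=20, S→Bravo 5·5=25, T→Bravo 10·23=230. Service 325; fixed 340; total 665.
Difference: |598 − 665| = 67.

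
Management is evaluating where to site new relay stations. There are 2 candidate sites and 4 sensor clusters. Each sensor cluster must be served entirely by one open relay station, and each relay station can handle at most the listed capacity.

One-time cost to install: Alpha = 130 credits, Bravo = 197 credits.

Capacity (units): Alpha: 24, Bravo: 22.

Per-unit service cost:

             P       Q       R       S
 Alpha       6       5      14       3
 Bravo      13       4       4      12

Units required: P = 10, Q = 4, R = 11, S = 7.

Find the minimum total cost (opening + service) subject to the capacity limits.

Open {Alpha, Bravo}: P→Alpha 6·10=60, Q→Bravo 4·4=16, R→Bravo 4·11=44, S→Alpha 3·7=21.
Loads: Alpha carries 17/24, Bravo carries 15/22. Service 141; fixed 327; total 468.
Next best feasible plan costs 472.

Minimum total cost: 468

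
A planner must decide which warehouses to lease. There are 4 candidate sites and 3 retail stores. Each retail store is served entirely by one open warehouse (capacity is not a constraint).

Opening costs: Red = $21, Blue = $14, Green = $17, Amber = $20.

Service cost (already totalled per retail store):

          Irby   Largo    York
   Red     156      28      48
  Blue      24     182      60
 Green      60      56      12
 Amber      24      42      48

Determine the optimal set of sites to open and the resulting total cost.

Open Green and Amber; minimum total cost 115.

For any fixed open set, each retail store goes to its cheapest open site; total = fixed + service.
{Green, Amber}: Irby→Amber 24, Largo→Amber 42, York→Green 12. Service 78; fixed 37; total 115.
{Red, Blue, Green}: service 64 + fixed 52 = 116
{Red, Green, Amber}: service 64 + fixed 58 = 122
{Red, Blue, Green, Amber}: service 64 + fixed 72 = 136
No other subset beats 115.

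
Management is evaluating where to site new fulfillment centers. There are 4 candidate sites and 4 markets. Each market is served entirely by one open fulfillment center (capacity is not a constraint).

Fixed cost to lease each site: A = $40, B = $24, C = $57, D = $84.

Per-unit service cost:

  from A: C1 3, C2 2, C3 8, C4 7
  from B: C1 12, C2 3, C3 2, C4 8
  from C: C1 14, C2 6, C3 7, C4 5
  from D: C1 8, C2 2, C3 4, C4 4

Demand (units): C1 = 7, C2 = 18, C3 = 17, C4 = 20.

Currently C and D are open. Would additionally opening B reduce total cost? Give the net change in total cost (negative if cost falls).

Current service cost with {C, D}: 240.
Adding B: each market re-picks its cheapest; new service cost 206, saving 34.
Extra fixed cost: 24. Net change = 24 − 34 = -10.
(Totals: 381 → 371.)

Yes — net change −10 (cost falls by 10).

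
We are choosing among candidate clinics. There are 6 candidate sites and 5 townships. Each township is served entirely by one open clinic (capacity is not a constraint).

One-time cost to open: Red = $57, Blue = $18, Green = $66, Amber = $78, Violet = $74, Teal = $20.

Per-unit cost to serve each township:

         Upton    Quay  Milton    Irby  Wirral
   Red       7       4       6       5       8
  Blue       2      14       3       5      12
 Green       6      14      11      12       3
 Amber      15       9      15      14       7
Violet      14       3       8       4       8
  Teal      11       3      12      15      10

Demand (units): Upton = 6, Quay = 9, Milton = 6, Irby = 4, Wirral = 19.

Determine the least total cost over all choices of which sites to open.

For any fixed open set, each township goes to its cheapest open site; total = fixed + service.
{Blue, Green, Teal}: Upton→Blue 2·6=12, Quay→Teal 3·9=27, Milton→Blue 3·6=18, Irby→Blue 5·4=20, Wirral→Green 3·19=57. Service 134; fixed 104; total 238.
{Red, Blue, Green}: service 143 + fixed 141 = 284
{Blue, Green, Violet}: Upton→Blue 2·6=12, Quay→Violet 3·9=27, Milton→Blue 3·6=18, Irby→Violet 4·4=16, Wirral→Green 3·19=57. Service 130; fixed 158; total 288.
{Red, Blue, Green, Amber, Violet, Teal}: service 130 + fixed 313 = 443
No other subset beats 238.

Minimum total cost: 238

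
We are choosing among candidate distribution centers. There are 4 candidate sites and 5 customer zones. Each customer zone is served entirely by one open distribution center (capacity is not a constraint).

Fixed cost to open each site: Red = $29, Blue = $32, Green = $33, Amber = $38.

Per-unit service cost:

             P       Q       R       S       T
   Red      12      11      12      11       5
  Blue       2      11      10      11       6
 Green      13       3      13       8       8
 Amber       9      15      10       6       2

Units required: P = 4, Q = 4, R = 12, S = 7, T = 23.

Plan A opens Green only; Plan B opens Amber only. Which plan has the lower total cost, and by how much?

Plan B is cheaper by 151.

Plan A: {Green}: P→Green 13·4=52, Q→Green 3·4=12, R→Green 13·12=156, S→Green 8·7=56, T→Green 8·23=184. Service 460; fixed 33; total 493.
Plan B: {Amber}: P→Amber 9·4=36, Q→Amber 15·4=60, R→Amber 10·12=120, S→Amber 6·7=42, T→Amber 2·23=46. Service 304; fixed 38; total 342.
Difference: |493 − 342| = 151.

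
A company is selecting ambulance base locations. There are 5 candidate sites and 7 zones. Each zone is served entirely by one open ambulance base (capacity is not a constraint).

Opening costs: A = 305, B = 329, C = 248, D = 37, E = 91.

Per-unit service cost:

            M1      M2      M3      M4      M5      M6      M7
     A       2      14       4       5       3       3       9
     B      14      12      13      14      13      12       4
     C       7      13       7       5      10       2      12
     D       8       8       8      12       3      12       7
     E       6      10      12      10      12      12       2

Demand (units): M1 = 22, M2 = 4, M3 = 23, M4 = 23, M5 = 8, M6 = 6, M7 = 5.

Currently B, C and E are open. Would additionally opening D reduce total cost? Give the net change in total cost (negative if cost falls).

Yes — net change −27 (cost falls by 27).

Current service cost with {B, C, E}: 550.
Adding D: each zone re-picks its cheapest; new service cost 486, saving 64.
Extra fixed cost: 37. Net change = 37 − 64 = -27.
(Totals: 1218 → 1191.)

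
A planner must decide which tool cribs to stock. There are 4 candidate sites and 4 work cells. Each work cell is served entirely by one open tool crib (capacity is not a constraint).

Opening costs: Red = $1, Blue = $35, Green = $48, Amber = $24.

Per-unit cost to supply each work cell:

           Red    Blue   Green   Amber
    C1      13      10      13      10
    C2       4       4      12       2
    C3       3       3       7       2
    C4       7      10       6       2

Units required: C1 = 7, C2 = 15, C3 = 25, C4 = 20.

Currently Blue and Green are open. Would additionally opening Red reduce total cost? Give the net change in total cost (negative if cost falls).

Current service cost with {Blue, Green}: 325.
Adding Red: each work cell re-picks its cheapest; new service cost 325, saving 0.
Extra fixed cost: 1. Net change = 1 − 0 = 1.
(Totals: 408 → 409.)

No — net change +1 (cost rises by 1).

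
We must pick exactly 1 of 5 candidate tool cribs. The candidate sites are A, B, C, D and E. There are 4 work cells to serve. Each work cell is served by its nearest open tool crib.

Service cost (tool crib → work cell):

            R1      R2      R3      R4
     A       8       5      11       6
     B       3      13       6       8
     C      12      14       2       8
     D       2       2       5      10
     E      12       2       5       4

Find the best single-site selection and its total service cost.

With exactly 1 open, each work cell uses its cheapest among the chosen.
{D}: R1→D 2, R2→D 2, R3→D 5, R4→D 10. Service cost 19.
{E}: service cost 23
{A}: service cost 30
Among all 5 size-1 choices, {D} is lowest.

Choose D only; total service cost 19.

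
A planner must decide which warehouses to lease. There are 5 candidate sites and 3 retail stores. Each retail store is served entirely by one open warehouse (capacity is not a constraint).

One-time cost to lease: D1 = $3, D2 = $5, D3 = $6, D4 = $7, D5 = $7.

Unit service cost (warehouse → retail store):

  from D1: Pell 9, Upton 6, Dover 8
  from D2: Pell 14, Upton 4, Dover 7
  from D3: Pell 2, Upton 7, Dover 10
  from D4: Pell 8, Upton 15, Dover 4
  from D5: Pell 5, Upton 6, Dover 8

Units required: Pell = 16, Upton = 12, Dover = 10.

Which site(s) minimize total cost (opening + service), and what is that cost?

For any fixed open set, each retail store goes to its cheapest open site; total = fixed + service.
{D2, D3, D4}: Pell→D3 2·16=32, Upton→D2 4·12=48, Dover→D4 4·10=40. Service 120; fixed 18; total 138.
{D1, D2, D3, D4}: service 120 + fixed 21 = 141
{D2, D3, D4, D5}: service 120 + fixed 25 = 145
{D1, D2, D3, D4, D5}: Pell→D3 2·16=32, Upton→D2 4·12=48, Dover→D4 4·10=40. Service 120; fixed 28; total 148.
No other subset beats 138.

Open D2, D3 and D4; minimum total cost 138.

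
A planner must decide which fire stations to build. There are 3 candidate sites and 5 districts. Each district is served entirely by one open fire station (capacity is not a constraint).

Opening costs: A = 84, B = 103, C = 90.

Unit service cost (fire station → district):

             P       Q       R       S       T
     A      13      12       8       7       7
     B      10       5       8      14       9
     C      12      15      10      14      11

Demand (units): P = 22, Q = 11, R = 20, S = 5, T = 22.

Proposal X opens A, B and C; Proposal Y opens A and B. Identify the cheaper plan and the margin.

Proposal Y is cheaper by 90.

Proposal X: {A, B, C}: P→B 10·22=220, Q→B 5·11=55, R→A 8·20=160, S→A 7·5=35, T→A 7·22=154. Service 624; fixed 277; total 901.
Proposal Y: {A, B}: P→B 10·22=220, Q→B 5·11=55, R→A 8·20=160, S→A 7·5=35, T→A 7·22=154. Service 624; fixed 187; total 811.
Difference: |901 − 811| = 90.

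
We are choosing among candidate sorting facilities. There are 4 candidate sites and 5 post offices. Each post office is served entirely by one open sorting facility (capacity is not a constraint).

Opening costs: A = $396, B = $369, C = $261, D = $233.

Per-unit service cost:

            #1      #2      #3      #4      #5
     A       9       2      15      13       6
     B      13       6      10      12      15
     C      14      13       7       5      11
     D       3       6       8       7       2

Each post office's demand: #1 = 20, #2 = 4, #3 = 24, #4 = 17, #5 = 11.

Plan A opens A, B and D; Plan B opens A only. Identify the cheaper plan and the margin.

Plan B is cheaper by 168.

Plan A: {A, B, D}: #1→D 3·20=60, #2→A 2·4=8, #3→D 8·24=192, #4→D 7·17=119, #5→D 2·11=22. Service 401; fixed 998; total 1399.
Plan B: {A}: #1→A 9·20=180, #2→A 2·4=8, #3→A 15·24=360, #4→A 13·17=221, #5→A 6·11=66. Service 835; fixed 396; total 1231.
Difference: |1399 − 1231| = 168.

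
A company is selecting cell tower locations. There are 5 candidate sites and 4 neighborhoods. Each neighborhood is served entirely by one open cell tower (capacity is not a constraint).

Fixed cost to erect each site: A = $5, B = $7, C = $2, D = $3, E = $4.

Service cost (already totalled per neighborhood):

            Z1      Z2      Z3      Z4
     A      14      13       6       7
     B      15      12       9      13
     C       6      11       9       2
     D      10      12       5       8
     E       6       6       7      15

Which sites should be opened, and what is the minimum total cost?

For any fixed open set, each neighborhood goes to its cheapest open site; total = fixed + service.
{C, E}: Z1→C 6, Z2→E 6, Z3→E 7, Z4→C 2. Service 21; fixed 6; total 27.
{C, D, E}: Z1→C 6, Z2→E 6, Z3→D 5, Z4→C 2. Service 19; fixed 9; total 28.
{C, D}: Z1→C 6, Z2→C 11, Z3→D 5, Z4→C 2. Service 24; fixed 5; total 29.
{A, B, C, D, E}: service 19 + fixed 21 = 40
No other subset beats 27.

Open C and E; minimum total cost 27.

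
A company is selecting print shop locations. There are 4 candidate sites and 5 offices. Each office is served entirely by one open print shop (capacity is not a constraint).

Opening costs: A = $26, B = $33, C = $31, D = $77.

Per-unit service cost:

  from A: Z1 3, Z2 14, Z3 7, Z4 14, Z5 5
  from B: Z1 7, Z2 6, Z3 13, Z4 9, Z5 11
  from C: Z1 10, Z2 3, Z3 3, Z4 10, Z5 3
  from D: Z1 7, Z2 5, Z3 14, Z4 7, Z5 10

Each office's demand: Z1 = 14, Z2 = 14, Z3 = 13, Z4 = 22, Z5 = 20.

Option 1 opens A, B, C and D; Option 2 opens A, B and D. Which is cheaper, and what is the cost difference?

Option 1: {A, B, C, D}: Z1→A 3·14=42, Z2→C 3·14=42, Z3→C 3·13=39, Z4→D 7·22=154, Z5→C 3·20=60. Service 337; fixed 167; total 504.
Option 2: {A, B, D}: Z1→A 3·14=42, Z2→D 5·14=70, Z3→A 7·13=91, Z4→D 7·22=154, Z5→A 5·20=100. Service 457; fixed 136; total 593.
Difference: |504 − 593| = 89.

Option 1 is cheaper by 89.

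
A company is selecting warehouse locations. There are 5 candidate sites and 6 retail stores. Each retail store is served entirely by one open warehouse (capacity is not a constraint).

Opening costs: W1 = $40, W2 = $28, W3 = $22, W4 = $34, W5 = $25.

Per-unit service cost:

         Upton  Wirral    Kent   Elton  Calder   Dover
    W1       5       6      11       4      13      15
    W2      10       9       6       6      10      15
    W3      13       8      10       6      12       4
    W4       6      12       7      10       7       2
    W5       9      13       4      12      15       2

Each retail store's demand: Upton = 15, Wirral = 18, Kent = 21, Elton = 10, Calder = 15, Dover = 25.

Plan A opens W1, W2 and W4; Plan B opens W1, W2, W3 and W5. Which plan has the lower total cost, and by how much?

Plan A is cheaper by 16.

Plan A: {W1, W2, W4}: Upton→W1 5·15=75, Wirral→W1 6·18=108, Kent→W2 6·21=126, Elton→W1 4·10=40, Calder→W4 7·15=105, Dover→W4 2·25=50. Service 504; fixed 102; total 606.
Plan B: {W1, W2, W3, W5}: Upton→W1 5·15=75, Wirral→W1 6·18=108, Kent→W5 4·21=84, Elton→W1 4·10=40, Calder→W2 10·15=150, Dover→W5 2·25=50. Service 507; fixed 115; total 622.
Difference: |606 − 622| = 16.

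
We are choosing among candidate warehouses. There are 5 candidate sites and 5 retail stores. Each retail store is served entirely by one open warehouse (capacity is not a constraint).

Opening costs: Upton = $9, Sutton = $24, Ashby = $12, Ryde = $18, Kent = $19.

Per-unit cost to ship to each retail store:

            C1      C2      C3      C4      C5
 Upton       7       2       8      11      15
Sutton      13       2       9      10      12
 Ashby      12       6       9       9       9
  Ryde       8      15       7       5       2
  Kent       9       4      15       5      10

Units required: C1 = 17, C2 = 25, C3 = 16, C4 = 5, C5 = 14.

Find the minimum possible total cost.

Minimum total cost: 361

For any fixed open set, each retail store goes to its cheapest open site; total = fixed + service.
{Upton, Ryde}: C1→Upton 7·17=119, C2→Upton 2·25=50, C3→Ryde 7·16=112, C4→Ryde 5·5=25, C5→Ryde 2·14=28. Service 334; fixed 27; total 361.
{Upton, Ashby, Ryde}: service 334 + fixed 39 = 373
{Upton, Ryde, Kent}: C1→Upton 7·17=119, C2→Upton 2·25=50, C3→Ryde 7·16=112, C4→Ryde 5·5=25, C5→Ryde 2·14=28. Service 334; fixed 46; total 380.
{Upton, Sutton, Ashby, Ryde, Kent}: C1→Upton 7·17=119, C2→Upton 2·25=50, C3→Ryde 7·16=112, C4→Ryde 5·5=25, C5→Ryde 2·14=28. Service 334; fixed 82; total 416.
No other subset beats 361.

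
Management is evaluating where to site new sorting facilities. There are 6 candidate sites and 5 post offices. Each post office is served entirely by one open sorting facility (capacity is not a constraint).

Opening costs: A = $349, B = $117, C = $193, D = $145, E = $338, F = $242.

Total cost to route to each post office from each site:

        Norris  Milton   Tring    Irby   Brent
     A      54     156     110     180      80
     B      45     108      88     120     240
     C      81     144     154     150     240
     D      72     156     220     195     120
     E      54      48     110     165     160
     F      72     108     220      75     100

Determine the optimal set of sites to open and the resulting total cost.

For any fixed open set, each post office goes to its cheapest open site; total = fixed + service.
{B}: Norris→B 45, Milton→B 108, Tring→B 88, Irby→B 120, Brent→B 240. Service 601; fixed 117; total 718.
{B, D}: Norris→B 45, Milton→B 108, Tring→B 88, Irby→B 120, Brent→D 120. Service 481; fixed 262; total 743.
{B, F}: service 416 + fixed 359 = 775
{A, B, C, D, E, F}: service 336 + fixed 1384 = 1720
No other subset beats 718.

Open B only; minimum total cost 718.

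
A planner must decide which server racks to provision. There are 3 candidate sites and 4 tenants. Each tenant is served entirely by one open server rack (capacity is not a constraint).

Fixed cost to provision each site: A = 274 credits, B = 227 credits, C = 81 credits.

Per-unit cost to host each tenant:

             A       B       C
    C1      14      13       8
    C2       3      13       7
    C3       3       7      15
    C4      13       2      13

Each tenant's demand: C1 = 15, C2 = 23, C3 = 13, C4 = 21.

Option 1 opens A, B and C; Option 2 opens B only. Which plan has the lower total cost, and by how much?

Option 1 is cheaper by 2.

Option 1: {A, B, C}: C1→C 8·15=120, C2→A 3·23=69, C3→A 3·13=39, C4→B 2·21=42. Service 270; fixed 582; total 852.
Option 2: {B}: C1→B 13·15=195, C2→B 13·23=299, C3→B 7·13=91, C4→B 2·21=42. Service 627; fixed 227; total 854.
Difference: |852 − 854| = 2.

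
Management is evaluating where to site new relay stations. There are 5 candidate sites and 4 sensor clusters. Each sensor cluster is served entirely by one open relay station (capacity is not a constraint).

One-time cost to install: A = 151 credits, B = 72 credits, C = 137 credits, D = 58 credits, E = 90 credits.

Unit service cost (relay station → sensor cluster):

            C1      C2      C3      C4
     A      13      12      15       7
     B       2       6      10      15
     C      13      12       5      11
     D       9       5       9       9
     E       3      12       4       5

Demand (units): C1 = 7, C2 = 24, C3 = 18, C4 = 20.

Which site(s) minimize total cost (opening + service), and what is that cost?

Open D and E; minimum total cost 461.

For any fixed open set, each sensor cluster goes to its cheapest open site; total = fixed + service.
{D, E}: C1→E 3·7=21, C2→D 5·24=120, C3→E 4·18=72, C4→E 5·20=100. Service 313; fixed 148; total 461.
{B, E}: C1→B 2·7=14, C2→B 6·24=144, C3→E 4·18=72, C4→E 5·20=100. Service 330; fixed 162; total 492.
{B, D, E}: C1→B 2·7=14, C2→D 5·24=120, C3→E 4·18=72, C4→E 5·20=100. Service 306; fixed 220; total 526.
{A, B, C, D, E}: service 306 + fixed 508 = 814
No other subset beats 461.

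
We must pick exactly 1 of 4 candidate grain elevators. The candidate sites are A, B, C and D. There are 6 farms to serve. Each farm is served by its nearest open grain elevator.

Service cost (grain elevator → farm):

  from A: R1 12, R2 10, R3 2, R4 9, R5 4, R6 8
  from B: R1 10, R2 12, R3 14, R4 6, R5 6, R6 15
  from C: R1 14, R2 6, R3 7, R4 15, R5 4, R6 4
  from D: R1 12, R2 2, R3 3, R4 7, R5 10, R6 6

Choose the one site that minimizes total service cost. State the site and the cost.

With exactly 1 open, each farm uses its cheapest among the chosen.
{D}: R1→D 12, R2→D 2, R3→D 3, R4→D 7, R5→D 10, R6→D 6. Service cost 40.
{A}: service cost 45
{C}: service cost 50
Among all 4 size-1 choices, {D} is lowest.

Choose D only; total service cost 40.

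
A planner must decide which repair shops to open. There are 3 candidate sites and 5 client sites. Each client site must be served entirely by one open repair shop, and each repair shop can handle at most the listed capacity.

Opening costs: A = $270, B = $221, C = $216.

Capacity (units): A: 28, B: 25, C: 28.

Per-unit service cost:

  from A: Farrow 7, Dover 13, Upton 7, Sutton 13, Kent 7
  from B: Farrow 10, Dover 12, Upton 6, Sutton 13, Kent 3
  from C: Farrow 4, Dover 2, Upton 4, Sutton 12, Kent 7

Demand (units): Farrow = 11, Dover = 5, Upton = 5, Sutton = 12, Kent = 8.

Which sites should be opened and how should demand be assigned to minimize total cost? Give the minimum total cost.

Open {B, C}: Farrow→C 4·11=44, Dover→C 2·5=10, Upton→B 6·5=30, Sutton→C 12·12=144, Kent→B 3·8=24.
Loads: B carries 13/25, C carries 28/28. Service 252; fixed 437; total 689.
Next best feasible plan costs 691.

Minimum total cost: 689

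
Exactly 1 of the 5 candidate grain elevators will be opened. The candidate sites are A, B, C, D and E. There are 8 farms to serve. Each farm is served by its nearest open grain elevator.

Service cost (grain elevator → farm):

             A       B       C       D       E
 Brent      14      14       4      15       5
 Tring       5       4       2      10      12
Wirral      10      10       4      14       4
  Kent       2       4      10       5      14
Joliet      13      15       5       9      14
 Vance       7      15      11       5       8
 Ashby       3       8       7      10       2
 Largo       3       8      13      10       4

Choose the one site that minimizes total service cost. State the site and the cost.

Choose C only; total service cost 56.

With exactly 1 open, each farm uses its cheapest among the chosen.
{C}: Brent→C 4, Tring→C 2, Wirral→C 4, Kent→C 10, Joliet→C 5, Vance→C 11, Ashby→C 7, Largo→C 13. Service cost 56.
{A}: service cost 57
{E}: service cost 63
Among all 5 size-1 choices, {C} is lowest.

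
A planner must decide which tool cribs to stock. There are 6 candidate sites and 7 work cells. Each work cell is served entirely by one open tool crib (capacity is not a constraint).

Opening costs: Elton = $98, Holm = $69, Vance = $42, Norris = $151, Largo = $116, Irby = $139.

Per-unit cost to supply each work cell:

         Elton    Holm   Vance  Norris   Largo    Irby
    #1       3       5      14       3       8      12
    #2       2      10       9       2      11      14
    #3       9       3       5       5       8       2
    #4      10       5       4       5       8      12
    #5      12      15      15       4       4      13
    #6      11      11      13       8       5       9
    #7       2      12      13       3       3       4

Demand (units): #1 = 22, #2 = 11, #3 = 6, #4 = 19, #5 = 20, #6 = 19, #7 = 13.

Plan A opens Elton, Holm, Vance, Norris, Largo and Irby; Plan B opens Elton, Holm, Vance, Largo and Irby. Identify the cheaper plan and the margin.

Plan A: {Elton, Holm, Vance, Norris, Largo, Irby}: #1→Elton 3·22=66, #2→Elton 2·11=22, #3→Irby 2·6=12, #4→Vance 4·19=76, #5→Norris 4·20=80, #6→Largo 5·19=95, #7→Elton 2·13=26. Service 377; fixed 615; total 992.
Plan B: {Elton, Holm, Vance, Largo, Irby}: #1→Elton 3·22=66, #2→Elton 2·11=22, #3→Irby 2·6=12, #4→Vance 4·19=76, #5→Largo 4·20=80, #6→Largo 5·19=95, #7→Elton 2·13=26. Service 377; fixed 464; total 841.
Difference: |992 − 841| = 151.

Plan B is cheaper by 151.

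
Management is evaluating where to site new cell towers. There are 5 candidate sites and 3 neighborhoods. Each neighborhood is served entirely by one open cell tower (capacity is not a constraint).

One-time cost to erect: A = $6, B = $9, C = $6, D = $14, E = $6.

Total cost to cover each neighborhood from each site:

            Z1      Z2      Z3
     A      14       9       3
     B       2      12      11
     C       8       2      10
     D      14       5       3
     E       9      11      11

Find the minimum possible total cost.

Minimum total cost: 25

For any fixed open set, each neighborhood goes to its cheapest open site; total = fixed + service.
{A, C}: Z1→C 8, Z2→C 2, Z3→A 3. Service 13; fixed 12; total 25.
{C}: Z1→C 8, Z2→C 2, Z3→C 10. Service 20; fixed 6; total 26.
{A, B, C}: Z1→B 2, Z2→C 2, Z3→A 3. Service 7; fixed 21; total 28.
{A, B, C, D, E}: service 7 + fixed 41 = 48
No other subset beats 25.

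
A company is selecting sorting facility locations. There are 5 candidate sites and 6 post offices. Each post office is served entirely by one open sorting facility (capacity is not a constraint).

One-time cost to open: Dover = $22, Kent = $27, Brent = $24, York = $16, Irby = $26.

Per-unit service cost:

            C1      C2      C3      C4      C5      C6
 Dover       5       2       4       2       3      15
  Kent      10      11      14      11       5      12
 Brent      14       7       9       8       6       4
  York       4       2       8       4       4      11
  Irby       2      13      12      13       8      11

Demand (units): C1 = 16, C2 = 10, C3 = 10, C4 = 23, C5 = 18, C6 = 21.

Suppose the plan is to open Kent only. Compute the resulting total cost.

Each post office is assigned to its cheapest site among the open ones.
{Kent}: C1→Kent 10·16=160, C2→Kent 11·10=110, C3→Kent 14·10=140, C4→Kent 11·23=253, C5→Kent 5·18=90, C6→Kent 12·21=252. Service 1005; fixed 27; total 1032.

Total cost: 1032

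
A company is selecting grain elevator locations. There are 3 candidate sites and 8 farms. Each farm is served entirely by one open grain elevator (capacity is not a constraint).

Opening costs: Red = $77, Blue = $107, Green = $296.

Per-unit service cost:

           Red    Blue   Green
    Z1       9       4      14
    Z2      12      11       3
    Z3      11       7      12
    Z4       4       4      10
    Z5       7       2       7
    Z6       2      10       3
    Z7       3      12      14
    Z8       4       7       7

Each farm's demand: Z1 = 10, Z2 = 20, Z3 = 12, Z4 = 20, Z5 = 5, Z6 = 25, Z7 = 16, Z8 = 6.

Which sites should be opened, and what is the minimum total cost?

Open Red and Blue; minimum total cost 740.

For any fixed open set, each farm goes to its cheapest open site; total = fixed + service.
{Red, Blue}: Z1→Blue 4·10=40, Z2→Blue 11·20=220, Z3→Blue 7·12=84, Z4→Red 4·20=80, Z5→Blue 2·5=10, Z6→Red 2·25=50, Z7→Red 3·16=48, Z8→Red 4·6=24. Service 556; fixed 184; total 740.
{Red}: service 699 + fixed 77 = 776
{Red, Blue, Green}: Z1→Blue 4·10=40, Z2→Green 3·20=60, Z3→Blue 7·12=84, Z4→Red 4·20=80, Z5→Blue 2·5=10, Z6→Red 2·25=50, Z7→Red 3·16=48, Z8→Red 4·6=24. Service 396; fixed 480; total 876.
No other subset beats 740.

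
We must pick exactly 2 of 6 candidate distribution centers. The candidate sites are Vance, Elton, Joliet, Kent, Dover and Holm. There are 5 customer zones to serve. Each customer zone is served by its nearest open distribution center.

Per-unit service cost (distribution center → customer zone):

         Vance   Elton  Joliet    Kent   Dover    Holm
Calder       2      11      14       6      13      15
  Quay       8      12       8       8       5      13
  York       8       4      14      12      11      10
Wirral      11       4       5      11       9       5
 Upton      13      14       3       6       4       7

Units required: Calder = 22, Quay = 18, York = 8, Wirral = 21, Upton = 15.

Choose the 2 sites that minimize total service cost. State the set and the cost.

Choose Vance and Joliet; total service cost 402.

With exactly 2 open, each customer zone uses its cheapest among the chosen.
{Vance, Joliet}: Calder→Vance 2·22=44, Quay→Vance 8·18=144, York→Vance 8·8=64, Wirral→Joliet 5·21=105, Upton→Joliet 3·15=45. Service cost 402.
{Vance, Dover}: service cost 447
{Vance, Holm}: service cost 462
Among all 15 size-2 choices, {Vance, Joliet} is lowest.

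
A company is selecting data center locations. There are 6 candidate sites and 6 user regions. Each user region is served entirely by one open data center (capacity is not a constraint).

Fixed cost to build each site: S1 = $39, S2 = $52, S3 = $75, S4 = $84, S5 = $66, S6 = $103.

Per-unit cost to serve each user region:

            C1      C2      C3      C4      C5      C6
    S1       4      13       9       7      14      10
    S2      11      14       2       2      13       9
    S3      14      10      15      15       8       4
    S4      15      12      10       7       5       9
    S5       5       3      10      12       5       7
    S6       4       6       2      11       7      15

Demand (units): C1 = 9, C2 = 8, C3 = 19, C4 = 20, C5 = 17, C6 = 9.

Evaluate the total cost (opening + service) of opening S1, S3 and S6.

Total cost: 634

Each user region is assigned to its cheapest site among the open ones.
{S1, S3, S6}: C1→S1 4·9=36, C2→S6 6·8=48, C3→S6 2·19=38, C4→S1 7·20=140, C5→S6 7·17=119, C6→S3 4·9=36. Service 417; fixed 217; total 634.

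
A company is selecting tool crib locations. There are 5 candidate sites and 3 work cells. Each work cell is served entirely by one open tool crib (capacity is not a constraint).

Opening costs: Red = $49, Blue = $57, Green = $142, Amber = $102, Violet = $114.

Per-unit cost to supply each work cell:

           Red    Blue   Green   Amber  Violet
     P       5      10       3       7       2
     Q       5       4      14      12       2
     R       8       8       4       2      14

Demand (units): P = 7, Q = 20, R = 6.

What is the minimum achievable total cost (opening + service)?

For any fixed open set, each work cell goes to its cheapest open site; total = fixed + service.
{Red}: P→Red 5·7=35, Q→Red 5·20=100, R→Red 8·6=48. Service 183; fixed 49; total 232.
{Violet}: service 138 + fixed 114 = 252
{Blue}: service 198 + fixed 57 = 255
{Red, Blue, Green, Amber, Violet}: service 66 + fixed 464 = 530
No other subset beats 232.

Minimum total cost: 232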